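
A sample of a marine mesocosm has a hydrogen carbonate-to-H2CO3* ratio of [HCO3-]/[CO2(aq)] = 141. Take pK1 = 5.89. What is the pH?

pH = 8.04

From K1 = [H⁺][HCO3-]/[CO2(aq)]:  pH = pK1 + log₁₀([HCO3-]/[CO2(aq)])
log₁₀(141) = +2.149
pH = 5.89 + (+2.149) = 8.04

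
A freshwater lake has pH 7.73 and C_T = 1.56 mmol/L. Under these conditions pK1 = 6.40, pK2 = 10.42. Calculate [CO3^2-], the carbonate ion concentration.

[CO3²⁻] = 3.04 μmol/L

α₂ = 1 / (1 + [H⁺]/K2 + [H⁺]²/(K1K2)) = 1 / (1 + 10^+2.69 + 10^+1.36)
   = 1 / (1 + 489.78 + 22.909) = 1/513.69 = 0.001947
[CO3²⁻] = α₂ × DIC = 0.001947 × 1.56 = 0.00304 mmol/L = 3.04 μmol/L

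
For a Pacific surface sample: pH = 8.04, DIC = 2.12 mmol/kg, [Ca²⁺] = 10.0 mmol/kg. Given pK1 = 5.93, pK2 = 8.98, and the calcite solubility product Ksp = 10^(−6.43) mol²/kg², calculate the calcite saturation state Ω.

Ω = 5.84

α₂ = 1 / (1 + [H⁺]/K2 + [H⁺]²/(K1K2)) = 1 / (1 + 10^+0.94 + 10^-1.17)
   = 1 / (1 + 8.7096 + 0.067608) = 1/9.7772 = 0.1023
[CO3²⁻] = α₂ × DIC = 0.1023 × 2.12 = 0.2168 mmol/kg
Ksp = 10^(−6.43) = 3.715×10^-7
Ω = [Ca²⁺][CO3²⁻]/Ksp = (10.0×10^-3)(2.168×10^-4) / 3.715×10^-7 = 5.84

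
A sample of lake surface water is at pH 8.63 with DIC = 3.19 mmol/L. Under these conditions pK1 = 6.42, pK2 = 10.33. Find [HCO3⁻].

α₁ = 1 / (1 + [H⁺]/K1 + K2/[H⁺]) = 1 / (1 + 10^-2.21 + 10^-1.70)
   = 1 / (1 + 0.0061660 + 0.019953) = 1/1.0261 = 0.9745
[HCO3⁻] = α₁ × DIC = 0.9745 × 3.19 = 3.11 mmol/L

[HCO3⁻] = 3.11 mmol/L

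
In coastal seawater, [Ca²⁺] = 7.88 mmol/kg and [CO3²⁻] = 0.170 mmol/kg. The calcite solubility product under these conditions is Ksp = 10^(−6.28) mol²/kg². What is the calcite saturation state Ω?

Ksp = 10^(−6.28) = 5.248×10^-7
Ω = [Ca²⁺][CO3²⁻]/Ksp = (7.88×10^-3)(0.170×10^-3) / 5.248×10^-7 = 2.55

Ω = 2.55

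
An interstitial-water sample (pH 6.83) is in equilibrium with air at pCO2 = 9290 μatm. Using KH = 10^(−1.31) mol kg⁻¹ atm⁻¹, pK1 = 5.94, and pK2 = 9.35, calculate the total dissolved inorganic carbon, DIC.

DIC = 4.00 mmol/kg

[CO2*] = KH · pCO2 = 10^(−1.31) × 9290×10^-6 = 4.550×10^-4 mol/kg
α₀ = 1/(1 + K1/[H⁺] + K1K2/[H⁺]²) = 1/(1 + 10^+0.89 + 10^-1.63) = 0.1138
DIC = [CO2*]/α₀ = 4.550×10^-4 / 0.1138 = 4.00 mmol/kg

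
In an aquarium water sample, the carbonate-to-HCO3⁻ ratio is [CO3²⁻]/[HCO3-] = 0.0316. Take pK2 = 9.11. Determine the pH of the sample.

pH = 7.61

From K2 = [H⁺][CO3²⁻]/[HCO3-]:  pH = pK2 + log₁₀([CO3²⁻]/[HCO3-])
log₁₀(0.0316) = -1.500
pH = 9.11 + (-1.500) = 7.61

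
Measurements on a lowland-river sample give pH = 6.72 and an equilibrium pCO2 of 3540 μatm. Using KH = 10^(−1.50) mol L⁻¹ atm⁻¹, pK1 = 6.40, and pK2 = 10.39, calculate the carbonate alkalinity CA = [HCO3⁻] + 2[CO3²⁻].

CA = 0.234 mmol/L

[CO2*] = KH · pCO2 = 10^(−1.50) × 3540×10^-6 = 1.119×10^-4 mol/L
α₀ = 1/(1 + K1/[H⁺] + K1K2/[H⁺]²) = 1/(1 + 10^+0.32 + 10^-3.35) = 0.3237
DIC = [CO2*]/α₀ = 1.119×10^-4 / 0.3237 = 0.3459 mmol/L
CA = (α₁ + 2α₂)·DIC = (0.6762 + 2×0.0001446) × 0.3459 = 0.234 mmol/L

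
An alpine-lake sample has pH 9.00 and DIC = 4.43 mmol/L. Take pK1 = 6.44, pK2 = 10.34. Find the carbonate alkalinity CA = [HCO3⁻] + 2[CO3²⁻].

CA = [HCO3⁻] + 2[CO3²⁻] = (α₁ + 2α₂)·DIC
At pH 9.00: [H⁺]/K1 = 10^-2.56 = 0.0027542, K2/[H⁺] = 10^-1.34 = 0.045709
α₁ = 1/(1 + 0.0027542 + 0.045709) = 1/1.0485 = 0.9538; α₂ = α₁·K2/[H⁺] = 0.04360
α₁ + 2α₂ = 1.0410
CA = 1.0410 × 4.43 = 4.61 mmol/L

CA = 4.61 mmol/L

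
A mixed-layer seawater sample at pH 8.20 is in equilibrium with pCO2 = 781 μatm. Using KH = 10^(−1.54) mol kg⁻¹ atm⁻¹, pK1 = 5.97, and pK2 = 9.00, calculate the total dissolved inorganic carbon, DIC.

[CO2*] = KH · pCO2 = 10^(−1.54) × 781×10^-6 = 2.252×10^-5 mol/kg
α₀ = 1/(1 + K1/[H⁺] + K1K2/[H⁺]²) = 1/(1 + 10^+2.23 + 10^+1.43) = 0.005057
DIC = [CO2*]/α₀ = 2.252×10^-5 / 0.005057 = 4.45 mmol/kg

DIC = 4.45 mmol/kg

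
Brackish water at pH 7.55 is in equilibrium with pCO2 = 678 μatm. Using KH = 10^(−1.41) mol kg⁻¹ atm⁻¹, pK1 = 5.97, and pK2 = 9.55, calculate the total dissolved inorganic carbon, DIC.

DIC = 1.04 mmol/kg

[CO2*] = KH · pCO2 = 10^(−1.41) × 678×10^-6 = 2.638×10^-5 mol/kg
α₀ = 1/(1 + K1/[H⁺] + K1K2/[H⁺]²) = 1/(1 + 10^+1.58 + 10^-0.42) = 0.02538
DIC = [CO2*]/α₀ = 2.638×10^-5 / 0.02538 = 1.04 mmol/kg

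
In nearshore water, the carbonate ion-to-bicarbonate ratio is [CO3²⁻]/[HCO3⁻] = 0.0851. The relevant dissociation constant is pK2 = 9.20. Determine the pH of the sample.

From K2 = [H⁺][CO3²⁻]/[HCO3⁻]:  pH = pK2 + log₁₀([CO3²⁻]/[HCO3⁻])
log₁₀(0.0851) = -1.070
pH = 9.20 + (-1.070) = 8.13

pH = 8.13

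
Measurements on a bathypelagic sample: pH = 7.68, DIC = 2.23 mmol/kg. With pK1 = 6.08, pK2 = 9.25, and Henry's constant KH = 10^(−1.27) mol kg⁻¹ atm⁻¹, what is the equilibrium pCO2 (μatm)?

α₀ = 1 / (1 + K1/[H⁺] + K1K2/[H⁺]²) = 1 / (1 + 10^+1.60 + 10^+0.03)
   = 1 / (1 + 39.811 + 1.0715) = 1/41.882 = 0.02388
[CO2*] = α₀ × DIC = 0.02388 × 2.23 = 0.05324 mmol/kg
pCO2 = [CO2*]/KH = 5.324×10^-5 / 5.370×10^-2 = 991 μatm

pCO2 = 991 μatm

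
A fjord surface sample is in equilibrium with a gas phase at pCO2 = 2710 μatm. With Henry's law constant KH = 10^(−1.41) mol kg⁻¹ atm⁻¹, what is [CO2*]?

[CO2*] = 105 μmol/kg

KH = 10^(−1.41) = 3.890×10^-2 mol kg⁻¹ atm⁻¹
[CO2*] = KH · pCO2 = 3.890×10^-2 × 2710×10^-6 atm = 1.05×10^-4 mol/kg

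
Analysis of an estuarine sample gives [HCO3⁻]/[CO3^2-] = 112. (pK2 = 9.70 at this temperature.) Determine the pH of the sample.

From K2 = [H⁺][CO3^2-]/[HCO3⁻]:  pH = pK2 − log₁₀([HCO3⁻]/[CO3^2-])
log₁₀(112) = +2.049
pH = 9.70 − (+2.049) = 7.65

pH = 7.65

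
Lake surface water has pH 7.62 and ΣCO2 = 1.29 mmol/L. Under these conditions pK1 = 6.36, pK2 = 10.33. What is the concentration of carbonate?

α₂ = 1 / (1 + [H⁺]/K2 + [H⁺]²/(K1K2)) = 1 / (1 + 10^+2.71 + 10^+1.45)
   = 1 / (1 + 512.86 + 28.184) = 1/542.05 = 0.001845
[CO3²⁻] = α₂ × DIC = 0.001845 × 1.29 = 0.00238 mmol/L = 2.38 μmol/L

[CO3²⁻] = 2.38 μmol/L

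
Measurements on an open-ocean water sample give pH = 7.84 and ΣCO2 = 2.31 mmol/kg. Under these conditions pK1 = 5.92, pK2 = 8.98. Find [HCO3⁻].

[HCO3⁻] = 2.13 mmol/kg

α₁ = 1 / (1 + [H⁺]/K1 + K2/[H⁺]) = 1 / (1 + 10^-1.92 + 10^-1.14)
   = 1 / (1 + 0.012023 + 0.072444) = 1/1.0845 = 0.9221
[HCO3⁻] = α₁ × DIC = 0.9221 × 2.31 = 2.13 mmol/kg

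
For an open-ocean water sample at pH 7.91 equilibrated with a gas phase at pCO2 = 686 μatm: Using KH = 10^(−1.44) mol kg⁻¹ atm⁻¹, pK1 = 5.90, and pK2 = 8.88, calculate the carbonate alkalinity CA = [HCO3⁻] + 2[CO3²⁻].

[CO2*] = KH · pCO2 = 10^(−1.44) × 686×10^-6 = 2.491×10^-5 mol/kg
α₀ = 1/(1 + K1/[H⁺] + K1K2/[H⁺]²) = 1/(1 + 10^+2.01 + 10^+1.04) = 0.008749
DIC = [CO2*]/α₀ = 2.491×10^-5 / 0.008749 = 2.847 mmol/kg
CA = (α₁ + 2α₂)·DIC = (0.8953 + 2×0.09593) × 2.847 = 3.09 mmol/kg

CA = 3.09 mmol/kg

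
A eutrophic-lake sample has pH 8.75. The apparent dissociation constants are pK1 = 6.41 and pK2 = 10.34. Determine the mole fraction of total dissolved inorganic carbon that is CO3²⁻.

α₂ = 1 / (1 + [H⁺]/K2 + [H⁺]²/(K1K2)) = 1 / (1 + 10^+1.59 + 10^-0.75)
   = 1 / (1 + 38.905 + 0.17783) = 1/40.082 = 0.02495

α₂ = 0.0249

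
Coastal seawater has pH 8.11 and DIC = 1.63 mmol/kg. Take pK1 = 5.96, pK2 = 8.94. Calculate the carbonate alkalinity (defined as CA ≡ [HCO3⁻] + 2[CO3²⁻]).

CA = [HCO3⁻] + 2[CO3²⁻] = (α₁ + 2α₂)·DIC
At pH 8.11: [H⁺]/K1 = 10^-2.15 = 0.0070795, K2/[H⁺] = 10^-0.83 = 0.14791
α₁ = 1/(1 + 0.0070795 + 0.14791) = 1/1.1550 = 0.8658; α₂ = α₁·K2/[H⁺] = 0.1281
α₁ + 2α₂ = 1.1219
CA = 1.1219 × 1.63 = 1.83 mmol/kg

CA = 1.83 mmol/kg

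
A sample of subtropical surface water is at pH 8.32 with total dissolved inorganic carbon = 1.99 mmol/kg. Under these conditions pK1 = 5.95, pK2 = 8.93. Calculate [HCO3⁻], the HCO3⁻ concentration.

α₁ = 1 / (1 + [H⁺]/K1 + K2/[H⁺]) = 1 / (1 + 10^-2.37 + 10^-0.61)
   = 1 / (1 + 0.0042658 + 0.24547) = 1/1.2497 = 0.8002
[HCO3⁻] = α₁ × DIC = 0.8002 × 1.99 = 1.59 mmol/kg

[HCO3⁻] = 1.59 mmol/kg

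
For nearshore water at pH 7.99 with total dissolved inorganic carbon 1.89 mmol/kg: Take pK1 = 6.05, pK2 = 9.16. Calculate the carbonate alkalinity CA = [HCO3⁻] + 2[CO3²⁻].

CA = [HCO3⁻] + 2[CO3²⁻] = (α₁ + 2α₂)·DIC
At pH 7.99: [H⁺]/K1 = 10^-1.94 = 0.011482, K2/[H⁺] = 10^-1.17 = 0.067608
α₁ = 1/(1 + 0.011482 + 0.067608) = 1/1.0791 = 0.9267; α₂ = α₁·K2/[H⁺] = 0.06265
α₁ + 2α₂ = 1.0520
CA = 1.0520 × 1.89 = 1.99 mmol/kg

CA = 1.99 mmol/kg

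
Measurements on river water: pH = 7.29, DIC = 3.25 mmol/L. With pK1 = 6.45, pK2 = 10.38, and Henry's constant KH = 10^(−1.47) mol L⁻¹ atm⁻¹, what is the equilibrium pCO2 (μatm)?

α₀ = 1 / (1 + K1/[H⁺] + K1K2/[H⁺]²) = 1 / (1 + 10^+0.84 + 10^-2.25)
   = 1 / (1 + 6.9183 + 0.0056234) = 1/7.9239 = 0.1262
[CO2*] = α₀ × DIC = 0.1262 × 3.25 = 0.4101 mmol/L
pCO2 = [CO2*]/KH = 4.101×10^-4 / 3.388×10^-2 = 1.21×10^4 μatm

pCO2 = 1.21×10^4 μatm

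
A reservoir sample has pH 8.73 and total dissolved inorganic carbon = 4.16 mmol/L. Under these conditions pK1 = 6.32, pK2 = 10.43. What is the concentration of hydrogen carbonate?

α₁ = 1 / (1 + [H⁺]/K1 + K2/[H⁺]) = 1 / (1 + 10^-2.41 + 10^-1.70)
   = 1 / (1 + 0.0038905 + 0.019953) = 1/1.0238 = 0.9767
[HCO3⁻] = α₁ × DIC = 0.9767 × 4.16 = 4.06 mmol/L

[HCO3⁻] = 4.06 mmol/L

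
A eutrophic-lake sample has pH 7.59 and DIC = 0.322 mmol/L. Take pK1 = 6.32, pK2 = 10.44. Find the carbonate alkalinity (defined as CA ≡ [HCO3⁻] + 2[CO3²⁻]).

CA = [HCO3⁻] + 2[CO3²⁻] = (α₁ + 2α₂)·DIC
At pH 7.59: [H⁺]/K1 = 10^-1.27 = 0.053703, K2/[H⁺] = 10^-2.85 = 0.0014125
α₁ = 1/(1 + 0.053703 + 0.0014125) = 1/1.0551 = 0.9478; α₂ = α₁·K2/[H⁺] = 0.001339
α₁ + 2α₂ = 0.9504
CA = 0.9504 × 0.322 = 0.306 mmol/L

CA = 0.306 mmol/L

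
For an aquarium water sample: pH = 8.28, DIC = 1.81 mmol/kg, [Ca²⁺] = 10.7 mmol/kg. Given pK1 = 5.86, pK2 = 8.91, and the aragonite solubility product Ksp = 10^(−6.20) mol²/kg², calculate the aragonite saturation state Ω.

Ω = 5.81

α₂ = 1 / (1 + [H⁺]/K2 + [H⁺]²/(K1K2)) = 1 / (1 + 10^+0.63 + 10^-1.79)
   = 1 / (1 + 4.2658 + 0.016218) = 1/5.2820 = 0.1893
[CO3²⁻] = α₂ × DIC = 0.1893 × 1.81 = 0.3427 mmol/kg
Ksp = 10^(−6.20) = 6.310×10^-7
Ω = [Ca²⁺][CO3²⁻]/Ksp = (10.7×10^-3)(3.427×10^-4) / 6.310×10^-7 = 5.81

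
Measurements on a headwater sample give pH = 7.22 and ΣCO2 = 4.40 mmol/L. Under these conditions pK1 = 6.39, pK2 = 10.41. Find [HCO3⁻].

α₁ = 1 / (1 + [H⁺]/K1 + K2/[H⁺]) = 1 / (1 + 10^-0.83 + 10^-3.19)
   = 1 / (1 + 0.14791 + 0.00064565) = 1/1.1486 = 0.8707
[HCO3⁻] = α₁ × DIC = 0.8707 × 4.40 = 3.83 mmol/L

[HCO3⁻] = 3.83 mmol/L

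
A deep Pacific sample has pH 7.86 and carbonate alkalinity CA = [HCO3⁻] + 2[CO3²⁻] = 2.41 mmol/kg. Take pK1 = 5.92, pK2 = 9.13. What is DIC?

CA = [HCO3⁻] + 2[CO3²⁻] = (α₁ + 2α₂)·DIC
At pH 7.86: [H⁺]/K1 = 10^-1.94 = 0.011482, K2/[H⁺] = 10^-1.27 = 0.053703
α₁ = 1/(1 + 0.011482 + 0.053703) = 1/1.0652 = 0.9388; α₂ = α₁·K2/[H⁺] = 0.05042
α₁ + 2α₂ = 1.0396
DIC = CA / (α₁ + 2α₂) = 2.41 / 1.0396 = 2.32 mmol/kg

DIC = 2.32 mmol/kg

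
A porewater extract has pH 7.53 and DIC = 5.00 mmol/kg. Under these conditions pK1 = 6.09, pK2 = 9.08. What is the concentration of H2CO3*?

[CO2*] = 0.171 mmol/kg

α₀ = 1 / (1 + K1/[H⁺] + K1K2/[H⁺]²) = 1 / (1 + 10^+1.44 + 10^-0.11)
   = 1 / (1 + 27.542 + 0.77625) = 1/29.319 = 0.03411
[CO2*] = α₀ × DIC = 0.03411 × 5.00 = 0.171 mmol/kg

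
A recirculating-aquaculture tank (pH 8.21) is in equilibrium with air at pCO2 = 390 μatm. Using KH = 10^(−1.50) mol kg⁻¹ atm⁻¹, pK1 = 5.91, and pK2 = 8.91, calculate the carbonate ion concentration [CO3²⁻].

[CO2*] = KH · pCO2 = 10^(−1.50) × 390×10^-6 = 1.233×10^-5 mol/kg
α₀ = 1/(1 + K1/[H⁺] + K1K2/[H⁺]²) = 1/(1 + 10^+2.30 + 10^+1.60) = 0.004161
DIC = [CO2*]/α₀ = 1.233×10^-5 / 0.004161 = 2.964 mmol/kg
[CO3²⁻] = α₂·DIC; α₂ = 0.1656, so [CO3²⁻] = 0.1656 × 2.964 = 0.491 mmol/kg

[CO3²⁻] = 0.491 mmol/kg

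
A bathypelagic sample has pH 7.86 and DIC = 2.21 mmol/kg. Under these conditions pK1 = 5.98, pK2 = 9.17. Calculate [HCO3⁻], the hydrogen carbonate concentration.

α₁ = 1 / (1 + [H⁺]/K1 + K2/[H⁺]) = 1 / (1 + 10^-1.88 + 10^-1.31)
   = 1 / (1 + 0.013183 + 0.048978) = 1/1.0622 = 0.9415
[HCO3⁻] = α₁ × DIC = 0.9415 × 2.21 = 2.08 mmol/kg

[HCO3⁻] = 2.08 mmol/kg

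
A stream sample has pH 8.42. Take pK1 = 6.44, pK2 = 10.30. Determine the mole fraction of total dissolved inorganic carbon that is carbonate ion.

α₂ = 1 / (1 + [H⁺]/K2 + [H⁺]²/(K1K2)) = 1 / (1 + 10^+1.88 + 10^-0.10)
   = 1 / (1 + 75.858 + 0.79433) = 1/77.652 = 0.01288

α₂ = 0.0129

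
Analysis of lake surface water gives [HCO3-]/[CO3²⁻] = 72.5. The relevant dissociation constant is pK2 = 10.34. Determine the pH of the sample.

pH = 8.48

From K2 = [H⁺][CO3²⁻]/[HCO3-]:  pH = pK2 − log₁₀([HCO3-]/[CO3²⁻])
log₁₀(72.5) = +1.860
pH = 10.34 − (+1.860) = 8.48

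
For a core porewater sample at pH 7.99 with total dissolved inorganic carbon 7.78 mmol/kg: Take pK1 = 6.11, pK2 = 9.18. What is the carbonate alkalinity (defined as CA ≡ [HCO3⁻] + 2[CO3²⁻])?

CA = [HCO3⁻] + 2[CO3²⁻] = (α₁ + 2α₂)·DIC
At pH 7.99: [H⁺]/K1 = 10^-1.88 = 0.013183, K2/[H⁺] = 10^-1.19 = 0.064565
α₁ = 1/(1 + 0.013183 + 0.064565) = 1/1.0777 = 0.9279; α₂ = α₁·K2/[H⁺] = 0.05991
α₁ + 2α₂ = 1.0477
CA = 1.0477 × 7.78 = 8.15 mmol/kg

CA = 8.15 mmol/kg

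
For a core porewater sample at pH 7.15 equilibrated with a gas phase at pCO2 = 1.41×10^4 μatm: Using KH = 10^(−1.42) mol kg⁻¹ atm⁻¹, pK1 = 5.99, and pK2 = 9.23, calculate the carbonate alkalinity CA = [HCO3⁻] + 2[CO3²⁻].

CA = 7.88 mmol/kg

[CO2*] = KH · pCO2 = 10^(−1.42) × 1.41×10^4×10^-6 = 5.361×10^-4 mol/kg
α₀ = 1/(1 + K1/[H⁺] + K1K2/[H⁺]²) = 1/(1 + 10^+1.16 + 10^-0.92) = 0.06421
DIC = [CO2*]/α₀ = 5.361×10^-4 / 0.06421 = 8.349 mmol/kg
CA = (α₁ + 2α₂)·DIC = (0.9281 + 2×0.007719) × 8.349 = 7.88 mmol/kg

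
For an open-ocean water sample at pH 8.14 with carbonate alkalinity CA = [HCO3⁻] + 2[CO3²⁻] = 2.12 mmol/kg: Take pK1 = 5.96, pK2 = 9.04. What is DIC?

CA = [HCO3⁻] + 2[CO3²⁻] = (α₁ + 2α₂)·DIC
At pH 8.14: [H⁺]/K1 = 10^-2.18 = 0.0066069, K2/[H⁺] = 10^-0.90 = 0.12589
α₁ = 1/(1 + 0.0066069 + 0.12589) = 1/1.1325 = 0.8830; α₂ = α₁·K2/[H⁺] = 0.1112
α₁ + 2α₂ = 1.1053
DIC = CA / (α₁ + 2α₂) = 2.12 / 1.1053 = 1.92 mmol/kg

DIC = 1.92 mmol/kg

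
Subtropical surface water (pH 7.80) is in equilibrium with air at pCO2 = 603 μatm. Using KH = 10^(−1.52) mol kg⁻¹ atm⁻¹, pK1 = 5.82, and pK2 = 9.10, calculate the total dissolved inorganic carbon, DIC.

DIC = 1.84 mmol/kg

[CO2*] = KH · pCO2 = 10^(−1.52) × 603×10^-6 = 1.821×10^-5 mol/kg
α₀ = 1/(1 + K1/[H⁺] + K1K2/[H⁺]²) = 1/(1 + 10^+1.98 + 10^+0.68) = 0.009873
DIC = [CO2*]/α₀ = 1.821×10^-5 / 0.009873 = 1.84 mmol/kg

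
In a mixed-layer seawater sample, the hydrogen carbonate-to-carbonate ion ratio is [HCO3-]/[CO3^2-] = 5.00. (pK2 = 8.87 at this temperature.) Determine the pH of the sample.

pH = 8.17

From K2 = [H⁺][CO3^2-]/[HCO3-]:  pH = pK2 − log₁₀([HCO3-]/[CO3^2-])
log₁₀(5.00) = +0.699
pH = 8.87 − (+0.699) = 8.17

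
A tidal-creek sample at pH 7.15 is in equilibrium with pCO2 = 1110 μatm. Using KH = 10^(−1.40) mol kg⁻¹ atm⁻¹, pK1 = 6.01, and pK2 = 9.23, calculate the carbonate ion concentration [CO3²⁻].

[CO3²⁻] = 5.07 μmol/kg

[CO2*] = KH · pCO2 = 10^(−1.40) × 1110×10^-6 = 4.419×10^-5 mol/kg
α₀ = 1/(1 + K1/[H⁺] + K1K2/[H⁺]²) = 1/(1 + 10^+1.14 + 10^-0.94) = 0.06703
DIC = [CO2*]/α₀ = 4.419×10^-5 / 0.06703 = 0.6593 mmol/kg
[CO3²⁻] = α₂·DIC; α₂ = 0.007696, so [CO3²⁻] = 0.007696 × 0.6593 = 0.00507 mmol/kg = 5.07 μmol/kg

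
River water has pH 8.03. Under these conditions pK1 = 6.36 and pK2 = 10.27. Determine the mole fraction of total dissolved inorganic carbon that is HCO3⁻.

α₁ = 0.974

α₁ = 1 / (1 + [H⁺]/K1 + K2/[H⁺]) = 1 / (1 + 10^-1.67 + 10^-2.24)
   = 1 / (1 + 0.021380 + 0.0057544) = 1/1.0271 = 0.9736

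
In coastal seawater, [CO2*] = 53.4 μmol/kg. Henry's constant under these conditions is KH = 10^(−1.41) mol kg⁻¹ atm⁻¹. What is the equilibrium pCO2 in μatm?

KH = 10^(−1.41) = 3.890×10^-2 mol kg⁻¹ atm⁻¹
pCO2 = [CO2*]/KH = 53.4×10^-6 / 3.890×10^-2 = 1.37×10^-3 atm = 1370 μatm

pCO2 = 1370 μatm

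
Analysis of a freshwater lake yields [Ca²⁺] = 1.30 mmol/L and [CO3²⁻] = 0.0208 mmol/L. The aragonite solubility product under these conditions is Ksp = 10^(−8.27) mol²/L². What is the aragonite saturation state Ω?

Ksp = 10^(−8.27) = 5.370×10^-9
Ω = [Ca²⁺][CO3²⁻]/Ksp = (1.30×10^-3)(0.0208×10^-3) / 5.370×10^-9 = 5.04

Ω = 5.04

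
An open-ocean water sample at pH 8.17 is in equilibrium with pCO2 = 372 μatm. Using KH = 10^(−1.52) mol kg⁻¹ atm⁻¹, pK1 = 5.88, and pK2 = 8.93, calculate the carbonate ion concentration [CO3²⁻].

[CO3²⁻] = 0.381 mmol/kg

[CO2*] = KH · pCO2 = 10^(−1.52) × 372×10^-6 = 1.123×10^-5 mol/kg
α₀ = 1/(1 + K1/[H⁺] + K1K2/[H⁺]²) = 1/(1 + 10^+2.29 + 10^+1.53) = 0.004350
DIC = [CO2*]/α₀ = 1.123×10^-5 / 0.004350 = 2.582 mmol/kg
[CO3²⁻] = α₂·DIC; α₂ = 0.1474, so [CO3²⁻] = 0.1474 × 2.582 = 0.381 mmol/kg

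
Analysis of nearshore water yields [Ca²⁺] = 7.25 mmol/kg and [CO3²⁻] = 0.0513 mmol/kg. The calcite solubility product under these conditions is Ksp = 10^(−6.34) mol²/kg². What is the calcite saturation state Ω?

Ksp = 10^(−6.34) = 4.571×10^-7
Ω = [Ca²⁺][CO3²⁻]/Ksp = (7.25×10^-3)(0.0513×10^-3) / 4.571×10^-7 = 0.814

Ω = 0.814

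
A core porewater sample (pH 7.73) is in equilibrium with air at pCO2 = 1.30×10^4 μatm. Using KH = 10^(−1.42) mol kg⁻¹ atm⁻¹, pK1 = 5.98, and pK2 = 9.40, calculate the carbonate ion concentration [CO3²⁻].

[CO2*] = KH · pCO2 = 10^(−1.42) × 1.30×10^4×10^-6 = 4.942×10^-4 mol/kg
α₀ = 1/(1 + K1/[H⁺] + K1K2/[H⁺]²) = 1/(1 + 10^+1.75 + 10^+0.08) = 0.01711
DIC = [CO2*]/α₀ = 4.942×10^-4 / 0.01711 = 28.88 mmol/kg
[CO3²⁻] = α₂·DIC; α₂ = 0.02057, so [CO3²⁻] = 0.02057 × 28.88 = 0.594 mmol/kg

[CO3²⁻] = 0.594 mmol/kg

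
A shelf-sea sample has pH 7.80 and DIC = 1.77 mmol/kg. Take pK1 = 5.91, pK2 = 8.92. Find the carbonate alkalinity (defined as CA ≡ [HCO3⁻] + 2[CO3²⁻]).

CA = [HCO3⁻] + 2[CO3²⁻] = (α₁ + 2α₂)·DIC
At pH 7.80: [H⁺]/K1 = 10^-1.89 = 0.012882, K2/[H⁺] = 10^-1.12 = 0.075858
α₁ = 1/(1 + 0.012882 + 0.075858) = 1/1.0887 = 0.9185; α₂ = α₁·K2/[H⁺] = 0.06967
α₁ + 2α₂ = 1.0578
CA = 1.0578 × 1.77 = 1.87 mmol/kg

CA = 1.87 mmol/kg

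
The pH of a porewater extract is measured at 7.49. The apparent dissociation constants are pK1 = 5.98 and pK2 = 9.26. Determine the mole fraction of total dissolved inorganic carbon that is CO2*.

α₀ = 0.0295

α₀ = 1 / (1 + K1/[H⁺] + K1K2/[H⁺]²) = 1 / (1 + 10^+1.51 + 10^-0.26)
   = 1 / (1 + 32.359 + 0.54954) = 1/33.909 = 0.02949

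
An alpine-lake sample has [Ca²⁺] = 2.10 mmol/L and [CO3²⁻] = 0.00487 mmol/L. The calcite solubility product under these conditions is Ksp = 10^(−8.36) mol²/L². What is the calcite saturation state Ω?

Ksp = 10^(−8.36) = 4.365×10^-9
Ω = [Ca²⁺][CO3²⁻]/Ksp = (2.10×10^-3)(0.00487×10^-3) / 4.365×10^-9 = 2.34

Ω = 2.34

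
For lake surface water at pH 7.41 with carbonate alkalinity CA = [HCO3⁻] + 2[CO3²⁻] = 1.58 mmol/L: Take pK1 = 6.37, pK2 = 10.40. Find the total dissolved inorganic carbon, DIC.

CA = [HCO3⁻] + 2[CO3²⁻] = (α₁ + 2α₂)·DIC
At pH 7.41: [H⁺]/K1 = 10^-1.04 = 0.091201, K2/[H⁺] = 10^-2.99 = 0.0010233
α₁ = 1/(1 + 0.091201 + 0.0010233) = 1/1.0922 = 0.9156; α₂ = α₁·K2/[H⁺] = 0.0009369
α₁ + 2α₂ = 0.9174
DIC = CA / (α₁ + 2α₂) = 1.58 / 0.9174 = 1.72 mmol/L

DIC = 1.72 mmol/L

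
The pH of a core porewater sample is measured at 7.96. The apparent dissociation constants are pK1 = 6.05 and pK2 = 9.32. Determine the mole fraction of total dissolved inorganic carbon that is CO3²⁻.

α₂ = 1 / (1 + [H⁺]/K2 + [H⁺]²/(K1K2)) = 1 / (1 + 10^+1.36 + 10^-0.55)
   = 1 / (1 + 22.909 + 0.28184) = 1/24.191 = 0.04134

α₂ = 0.0413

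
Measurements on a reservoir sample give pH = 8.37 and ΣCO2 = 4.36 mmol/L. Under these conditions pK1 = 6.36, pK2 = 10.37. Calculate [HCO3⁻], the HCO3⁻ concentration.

α₁ = 1 / (1 + [H⁺]/K1 + K2/[H⁺]) = 1 / (1 + 10^-2.01 + 10^-2.00)
   = 1 / (1 + 0.0097724 + 0.010000) = 1/1.0198 = 0.9806
[HCO3⁻] = α₁ × DIC = 0.9806 × 4.36 = 4.28 mmol/L

[HCO3⁻] = 4.28 mmol/L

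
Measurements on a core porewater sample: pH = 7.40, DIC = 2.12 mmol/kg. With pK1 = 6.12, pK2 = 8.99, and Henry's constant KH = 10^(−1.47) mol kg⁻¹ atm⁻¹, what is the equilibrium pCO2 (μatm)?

pCO2 = 3050 μatm

α₀ = 1 / (1 + K1/[H⁺] + K1K2/[H⁺]²) = 1 / (1 + 10^+1.28 + 10^-0.31)
   = 1 / (1 + 19.055 + 0.48978) = 1/20.544 = 0.04868
[CO2*] = α₀ × DIC = 0.04868 × 2.12 = 0.1032 mmol/kg
pCO2 = [CO2*]/KH = 1.032×10^-4 / 3.388×10^-2 = 3050 μatm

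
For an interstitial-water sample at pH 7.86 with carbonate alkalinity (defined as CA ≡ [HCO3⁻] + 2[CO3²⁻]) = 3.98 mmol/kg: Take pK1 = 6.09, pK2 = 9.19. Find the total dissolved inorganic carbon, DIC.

CA = [HCO3⁻] + 2[CO3²⁻] = (α₁ + 2α₂)·DIC
At pH 7.86: [H⁺]/K1 = 10^-1.77 = 0.016982, K2/[H⁺] = 10^-1.33 = 0.046774
α₁ = 1/(1 + 0.016982 + 0.046774) = 1/1.0638 = 0.9401; α₂ = α₁·K2/[H⁺] = 0.04397
α₁ + 2α₂ = 1.0280
DIC = CA / (α₁ + 2α₂) = 3.98 / 1.0280 = 3.87 mmol/kg

DIC = 3.87 mmol/kg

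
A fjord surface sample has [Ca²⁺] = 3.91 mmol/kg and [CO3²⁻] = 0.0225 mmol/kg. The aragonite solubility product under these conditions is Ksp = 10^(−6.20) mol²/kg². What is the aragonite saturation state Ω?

Ksp = 10^(−6.20) = 6.310×10^-7
Ω = [Ca²⁺][CO3²⁻]/Ksp = (3.91×10^-3)(0.0225×10^-3) / 6.310×10^-7 = 0.139

Ω = 0.139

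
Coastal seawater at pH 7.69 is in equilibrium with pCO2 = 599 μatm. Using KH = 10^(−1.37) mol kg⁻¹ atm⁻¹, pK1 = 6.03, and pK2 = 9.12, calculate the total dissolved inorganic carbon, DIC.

[CO2*] = KH · pCO2 = 10^(−1.37) × 599×10^-6 = 2.555×10^-5 mol/kg
α₀ = 1/(1 + K1/[H⁺] + K1K2/[H⁺]²) = 1/(1 + 10^+1.66 + 10^+0.23) = 0.02066
DIC = [CO2*]/α₀ = 2.555×10^-5 / 0.02066 = 1.24 mmol/kg

DIC = 1.24 mmol/kg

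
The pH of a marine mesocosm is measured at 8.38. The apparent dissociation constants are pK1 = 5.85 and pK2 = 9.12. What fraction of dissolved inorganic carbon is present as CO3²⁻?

α₂ = 1 / (1 + [H⁺]/K2 + [H⁺]²/(K1K2)) = 1 / (1 + 10^+0.74 + 10^-1.79)
   = 1 / (1 + 5.4954 + 0.016218) = 1/6.5116 = 0.1536

α₂ = 0.154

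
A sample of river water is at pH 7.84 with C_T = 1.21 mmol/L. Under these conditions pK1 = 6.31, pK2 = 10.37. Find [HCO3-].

[HCO3⁻] = 1.17 mmol/L

α₁ = 1 / (1 + [H⁺]/K1 + K2/[H⁺]) = 1 / (1 + 10^-1.53 + 10^-2.53)
   = 1 / (1 + 0.029512 + 0.0029512) = 1/1.0325 = 0.9686
[HCO3⁻] = α₁ × DIC = 0.9686 × 1.21 = 1.17 mmol/L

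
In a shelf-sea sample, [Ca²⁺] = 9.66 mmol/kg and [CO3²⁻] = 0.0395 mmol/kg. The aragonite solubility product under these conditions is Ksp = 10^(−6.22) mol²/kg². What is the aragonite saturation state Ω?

Ω = 0.633

Ksp = 10^(−6.22) = 6.026×10^-7
Ω = [Ca²⁺][CO3²⁻]/Ksp = (9.66×10^-3)(0.0395×10^-3) / 6.026×10^-7 = 0.633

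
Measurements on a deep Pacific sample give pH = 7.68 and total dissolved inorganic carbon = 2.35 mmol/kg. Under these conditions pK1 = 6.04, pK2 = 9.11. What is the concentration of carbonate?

[CO3²⁻] = 0.0824 mmol/kg

α₂ = 1 / (1 + [H⁺]/K2 + [H⁺]²/(K1K2)) = 1 / (1 + 10^+1.43 + 10^-0.21)
   = 1 / (1 + 26.915 + 0.61660) = 1/28.532 = 0.03505
[CO3²⁻] = α₂ × DIC = 0.03505 × 2.35 = 0.0824 mmol/kg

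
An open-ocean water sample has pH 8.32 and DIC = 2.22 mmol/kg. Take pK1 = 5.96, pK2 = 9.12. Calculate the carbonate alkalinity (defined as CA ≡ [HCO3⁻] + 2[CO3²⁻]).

CA = [HCO3⁻] + 2[CO3²⁻] = (α₁ + 2α₂)·DIC
At pH 8.32: [H⁺]/K1 = 10^-2.36 = 0.0043652, K2/[H⁺] = 10^-0.80 = 0.15849
α₁ = 1/(1 + 0.0043652 + 0.15849) = 1/1.1629 = 0.8600; α₂ = α₁·K2/[H⁺] = 0.1363
α₁ + 2α₂ = 1.1325
CA = 1.1325 × 2.22 = 2.51 mmol/kg

CA = 2.51 mmol/kg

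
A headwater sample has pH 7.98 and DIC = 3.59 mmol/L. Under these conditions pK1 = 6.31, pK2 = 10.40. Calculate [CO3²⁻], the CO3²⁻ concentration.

α₂ = 1 / (1 + [H⁺]/K2 + [H⁺]²/(K1K2)) = 1 / (1 + 10^+2.42 + 10^+0.75)
   = 1 / (1 + 263.03 + 5.6234) = 1/269.65 = 0.003709
[CO3²⁻] = α₂ × DIC = 0.003709 × 3.59 = 0.0133 mmol/L = 13.3 μmol/L

[CO3²⁻] = 13.3 μmol/L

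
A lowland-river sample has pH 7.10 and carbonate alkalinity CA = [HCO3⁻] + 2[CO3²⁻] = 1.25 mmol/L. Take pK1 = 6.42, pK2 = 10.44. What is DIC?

CA = [HCO3⁻] + 2[CO3²⁻] = (α₁ + 2α₂)·DIC
At pH 7.10: [H⁺]/K1 = 10^-0.68 = 0.20893, K2/[H⁺] = 10^-3.34 = 0.00045709
α₁ = 1/(1 + 0.20893 + 0.00045709) = 1/1.2094 = 0.8269; α₂ = α₁·K2/[H⁺] = 0.0003780
α₁ + 2α₂ = 0.8276
DIC = CA / (α₁ + 2α₂) = 1.25 / 0.8276 = 1.51 mmol/L

DIC = 1.51 mmol/L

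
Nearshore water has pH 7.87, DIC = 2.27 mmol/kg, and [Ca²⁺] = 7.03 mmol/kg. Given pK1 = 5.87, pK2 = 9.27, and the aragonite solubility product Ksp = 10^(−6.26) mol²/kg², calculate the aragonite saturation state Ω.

α₂ = 1 / (1 + [H⁺]/K2 + [H⁺]²/(K1K2)) = 1 / (1 + 10^+1.40 + 10^-0.60)
   = 1 / (1 + 25.119 + 0.25119) = 1/26.370 = 0.03792
[CO3²⁻] = α₂ × DIC = 0.03792 × 2.27 = 0.08608 mmol/kg
Ksp = 10^(−6.26) = 5.495×10^-7
Ω = [Ca²⁺][CO3²⁻]/Ksp = (7.03×10^-3)(8.608×10^-5) / 5.495×10^-7 = 1.10

Ω = 1.10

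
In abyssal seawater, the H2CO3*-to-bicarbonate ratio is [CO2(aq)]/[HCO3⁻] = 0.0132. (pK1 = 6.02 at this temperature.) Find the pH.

From K1 = [H⁺][HCO3⁻]/[CO2(aq)]:  pH = pK1 − log₁₀([CO2(aq)]/[HCO3⁻])
log₁₀(0.0132) = -1.879
pH = 6.02 − (-1.879) = 7.90

pH = 7.90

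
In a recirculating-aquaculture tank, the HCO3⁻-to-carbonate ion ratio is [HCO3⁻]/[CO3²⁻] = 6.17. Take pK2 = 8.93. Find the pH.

pH = 8.14

From K2 = [H⁺][CO3²⁻]/[HCO3⁻]:  pH = pK2 − log₁₀([HCO3⁻]/[CO3²⁻])
log₁₀(6.17) = +0.790
pH = 8.93 − (+0.790) = 8.14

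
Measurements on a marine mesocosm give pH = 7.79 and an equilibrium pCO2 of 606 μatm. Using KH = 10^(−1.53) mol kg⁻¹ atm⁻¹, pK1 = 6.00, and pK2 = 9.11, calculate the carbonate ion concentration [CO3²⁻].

[CO3²⁻] = 0.0528 mmol/kg

[CO2*] = KH · pCO2 = 10^(−1.53) × 606×10^-6 = 1.788×10^-5 mol/kg
α₀ = 1/(1 + K1/[H⁺] + K1K2/[H⁺]²) = 1/(1 + 10^+1.79 + 10^+0.47) = 0.01524
DIC = [CO2*]/α₀ = 1.788×10^-5 / 0.01524 = 1.173 mmol/kg
[CO3²⁻] = α₂·DIC; α₂ = 0.04498, so [CO3²⁻] = 0.04498 × 1.173 = 0.0528 mmol/kg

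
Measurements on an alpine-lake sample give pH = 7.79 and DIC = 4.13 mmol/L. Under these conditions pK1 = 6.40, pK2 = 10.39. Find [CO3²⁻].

α₂ = 1 / (1 + [H⁺]/K2 + [H⁺]²/(K1K2)) = 1 / (1 + 10^+2.60 + 10^+1.21)
   = 1 / (1 + 398.11 + 16.218) = 1/415.33 = 0.002408
[CO3²⁻] = α₂ × DIC = 0.002408 × 4.13 = 0.00994 mmol/L = 9.94 μmol/L

[CO3²⁻] = 9.94 μmol/L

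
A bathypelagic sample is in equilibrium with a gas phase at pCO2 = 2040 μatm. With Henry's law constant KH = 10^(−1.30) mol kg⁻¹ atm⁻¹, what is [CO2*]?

KH = 10^(−1.30) = 5.012×10^-2 mol kg⁻¹ atm⁻¹
[CO2*] = KH · pCO2 = 5.012×10^-2 × 2040×10^-6 atm = 1.02×10^-4 mol/kg

[CO2*] = 102 μmol/kg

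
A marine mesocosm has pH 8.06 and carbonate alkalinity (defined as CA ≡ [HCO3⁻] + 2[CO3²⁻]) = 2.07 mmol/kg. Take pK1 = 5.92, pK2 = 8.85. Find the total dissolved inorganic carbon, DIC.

DIC = 1.83 mmol/kg

CA = [HCO3⁻] + 2[CO3²⁻] = (α₁ + 2α₂)·DIC
At pH 8.06: [H⁺]/K1 = 10^-2.14 = 0.0072444, K2/[H⁺] = 10^-0.79 = 0.16218
α₁ = 1/(1 + 0.0072444 + 0.16218) = 1/1.1694 = 0.8551; α₂ = α₁·K2/[H⁺] = 0.1387
α₁ + 2α₂ = 1.1325
DIC = CA / (α₁ + 2α₂) = 2.07 / 1.1325 = 1.83 mmol/kg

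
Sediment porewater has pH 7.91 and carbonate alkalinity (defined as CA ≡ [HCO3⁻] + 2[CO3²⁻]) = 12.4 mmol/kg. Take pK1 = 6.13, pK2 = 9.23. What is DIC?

DIC = 12.0 mmol/kg

CA = [HCO3⁻] + 2[CO3²⁻] = (α₁ + 2α₂)·DIC
At pH 7.91: [H⁺]/K1 = 10^-1.78 = 0.016596, K2/[H⁺] = 10^-1.32 = 0.047863
α₁ = 1/(1 + 0.016596 + 0.047863) = 1/1.0645 = 0.9394; α₂ = α₁·K2/[H⁺] = 0.04496
α₁ + 2α₂ = 1.0294
DIC = CA / (α₁ + 2α₂) = 12.4 / 1.0294 = 12.0 mmol/kg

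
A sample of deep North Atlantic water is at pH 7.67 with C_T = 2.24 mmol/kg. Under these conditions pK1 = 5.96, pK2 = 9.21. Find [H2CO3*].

[CO2*] = 0.0417 mmol/kg

α₀ = 1 / (1 + K1/[H⁺] + K1K2/[H⁺]²) = 1 / (1 + 10^+1.71 + 10^+0.17)
   = 1 / (1 + 51.286 + 1.4791) = 1/53.765 = 0.01860
[CO2*] = α₀ × DIC = 0.01860 × 2.24 = 0.0417 mmol/kg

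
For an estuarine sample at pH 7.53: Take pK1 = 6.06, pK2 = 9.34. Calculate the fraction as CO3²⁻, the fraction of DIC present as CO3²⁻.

α₂ = 0.0148

α₂ = 1 / (1 + [H⁺]/K2 + [H⁺]²/(K1K2)) = 1 / (1 + 10^+1.81 + 10^+0.34)
   = 1 / (1 + 64.565 + 2.1878) = 1/67.753 = 0.01476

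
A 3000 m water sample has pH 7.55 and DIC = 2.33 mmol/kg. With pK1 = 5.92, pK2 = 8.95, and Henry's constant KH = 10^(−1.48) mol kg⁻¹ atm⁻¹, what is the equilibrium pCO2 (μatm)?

pCO2 = 1550 μatm

α₀ = 1 / (1 + K1/[H⁺] + K1K2/[H⁺]²) = 1 / (1 + 10^+1.63 + 10^+0.23)
   = 1 / (1 + 42.658 + 1.6982) = 1/45.356 = 0.02205
[CO2*] = α₀ × DIC = 0.02205 × 2.33 = 0.05137 mmol/kg
pCO2 = [CO2*]/KH = 5.137×10^-5 / 3.311×10^-2 = 1550 μatm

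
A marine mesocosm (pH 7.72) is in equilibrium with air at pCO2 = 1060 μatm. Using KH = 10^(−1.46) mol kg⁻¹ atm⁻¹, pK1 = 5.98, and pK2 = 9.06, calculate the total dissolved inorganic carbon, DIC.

[CO2*] = KH · pCO2 = 10^(−1.46) × 1060×10^-6 = 3.675×10^-5 mol/kg
α₀ = 1/(1 + K1/[H⁺] + K1K2/[H⁺]²) = 1/(1 + 10^+1.74 + 10^+0.40) = 0.01710
DIC = [CO2*]/α₀ = 3.675×10^-5 / 0.01710 = 2.15 mmol/kg

DIC = 2.15 mmol/kg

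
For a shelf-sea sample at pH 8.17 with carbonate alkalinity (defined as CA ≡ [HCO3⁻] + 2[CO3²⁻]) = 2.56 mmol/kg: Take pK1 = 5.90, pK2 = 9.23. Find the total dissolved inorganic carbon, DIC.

CA = [HCO3⁻] + 2[CO3²⁻] = (α₁ + 2α₂)·DIC
At pH 8.17: [H⁺]/K1 = 10^-2.27 = 0.0053703, K2/[H⁺] = 10^-1.06 = 0.087096
α₁ = 1/(1 + 0.0053703 + 0.087096) = 1/1.0925 = 0.9154; α₂ = α₁·K2/[H⁺] = 0.07972
α₁ + 2α₂ = 1.0748
DIC = CA / (α₁ + 2α₂) = 2.56 / 1.0748 = 2.38 mmol/kg

DIC = 2.38 mmol/kg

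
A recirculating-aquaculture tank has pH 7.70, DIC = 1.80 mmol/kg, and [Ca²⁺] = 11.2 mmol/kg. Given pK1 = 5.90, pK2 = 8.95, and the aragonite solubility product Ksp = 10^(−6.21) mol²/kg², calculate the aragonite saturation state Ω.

α₂ = 1 / (1 + [H⁺]/K2 + [H⁺]²/(K1K2)) = 1 / (1 + 10^+1.25 + 10^-0.55)
   = 1 / (1 + 17.783 + 0.28184) = 1/19.065 = 0.05245
[CO3²⁻] = α₂ × DIC = 0.05245 × 1.80 = 0.09442 mmol/kg
Ksp = 10^(−6.21) = 6.166×10^-7
Ω = [Ca²⁺][CO3²⁻]/Ksp = (11.2×10^-3)(9.442×10^-5) / 6.166×10^-7 = 1.71

Ω = 1.71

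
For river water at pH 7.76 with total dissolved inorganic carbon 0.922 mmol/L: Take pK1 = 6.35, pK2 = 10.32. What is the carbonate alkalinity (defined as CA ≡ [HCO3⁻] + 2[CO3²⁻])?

CA = 0.890 mmol/L

CA = [HCO3⁻] + 2[CO3²⁻] = (α₁ + 2α₂)·DIC
At pH 7.76: [H⁺]/K1 = 10^-1.41 = 0.038905, K2/[H⁺] = 10^-2.56 = 0.0027542
α₁ = 1/(1 + 0.038905 + 0.0027542) = 1/1.0417 = 0.9600; α₂ = α₁·K2/[H⁺] = 0.002644
α₁ + 2α₂ = 0.9653
CA = 0.9653 × 0.922 = 0.890 mmol/L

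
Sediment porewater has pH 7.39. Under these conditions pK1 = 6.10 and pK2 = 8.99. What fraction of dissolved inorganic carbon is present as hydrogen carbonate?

α₁ = 1 / (1 + [H⁺]/K1 + K2/[H⁺]) = 1 / (1 + 10^-1.29 + 10^-1.60)
   = 1 / (1 + 0.051286 + 0.025119) = 1/1.0764 = 0.9290

α₁ = 0.929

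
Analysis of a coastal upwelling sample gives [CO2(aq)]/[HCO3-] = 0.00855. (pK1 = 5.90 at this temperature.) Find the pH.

pH = 7.97

From K1 = [H⁺][HCO3-]/[CO2(aq)]:  pH = pK1 − log₁₀([CO2(aq)]/[HCO3-])
log₁₀(0.00855) = -2.068
pH = 5.90 − (-2.068) = 7.97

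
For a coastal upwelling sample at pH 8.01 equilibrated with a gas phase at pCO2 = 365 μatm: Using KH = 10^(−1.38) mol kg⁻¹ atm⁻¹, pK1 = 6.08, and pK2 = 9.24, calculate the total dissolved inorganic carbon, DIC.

[CO2*] = KH · pCO2 = 10^(−1.38) × 365×10^-6 = 1.522×10^-5 mol/kg
α₀ = 1/(1 + K1/[H⁺] + K1K2/[H⁺]²) = 1/(1 + 10^+1.93 + 10^+0.70) = 0.01097
DIC = [CO2*]/α₀ = 1.522×10^-5 / 0.01097 = 1.39 mmol/kg

DIC = 1.39 mmol/kg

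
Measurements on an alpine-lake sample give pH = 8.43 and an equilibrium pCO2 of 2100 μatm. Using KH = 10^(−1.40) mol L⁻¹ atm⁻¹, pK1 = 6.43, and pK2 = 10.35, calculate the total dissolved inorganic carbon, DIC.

[CO2*] = KH · pCO2 = 10^(−1.40) × 2100×10^-6 = 8.360×10^-5 mol/L
α₀ = 1/(1 + K1/[H⁺] + K1K2/[H⁺]²) = 1/(1 + 10^+2.00 + 10^+0.08) = 0.009785
DIC = [CO2*]/α₀ = 8.360×10^-5 / 0.009785 = 8.54 mmol/L

DIC = 8.54 mmol/L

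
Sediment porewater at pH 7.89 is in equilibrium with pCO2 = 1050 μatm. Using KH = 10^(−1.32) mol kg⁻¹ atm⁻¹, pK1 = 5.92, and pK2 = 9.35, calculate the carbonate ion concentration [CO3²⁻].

[CO3²⁻] = 0.163 mmol/kg

[CO2*] = KH · pCO2 = 10^(−1.32) × 1050×10^-6 = 5.026×10^-5 mol/kg
α₀ = 1/(1 + K1/[H⁺] + K1K2/[H⁺]²) = 1/(1 + 10^+1.97 + 10^+0.51) = 0.01025
DIC = [CO2*]/α₀ = 5.026×10^-5 / 0.01025 = 4.903 mmol/kg
[CO3²⁻] = α₂·DIC; α₂ = 0.03317, so [CO3²⁻] = 0.03317 × 4.903 = 0.163 mmol/kg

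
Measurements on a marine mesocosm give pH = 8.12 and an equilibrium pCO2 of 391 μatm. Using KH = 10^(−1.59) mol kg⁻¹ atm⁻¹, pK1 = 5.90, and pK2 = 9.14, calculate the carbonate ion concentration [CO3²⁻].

[CO2*] = KH · pCO2 = 10^(−1.59) × 391×10^-6 = 1.005×10^-5 mol/kg
α₀ = 1/(1 + K1/[H⁺] + K1K2/[H⁺]²) = 1/(1 + 10^+2.22 + 10^+1.20) = 0.005470
DIC = [CO2*]/α₀ = 1.005×10^-5 / 0.005470 = 1.837 mmol/kg
[CO3²⁻] = α₂·DIC; α₂ = 0.08670, so [CO3²⁻] = 0.08670 × 1.837 = 0.159 mmol/kg

[CO3²⁻] = 0.159 mmol/kg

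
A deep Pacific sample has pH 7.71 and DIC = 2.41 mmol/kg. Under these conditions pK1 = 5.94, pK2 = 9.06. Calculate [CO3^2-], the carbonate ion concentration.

[CO3²⁻] = 0.101 mmol/kg

α₂ = 1 / (1 + [H⁺]/K2 + [H⁺]²/(K1K2)) = 1 / (1 + 10^+1.35 + 10^-0.42)
   = 1 / (1 + 22.387 + 0.38019) = 1/23.767 = 0.04207
[CO3²⁻] = α₂ × DIC = 0.04207 × 2.41 = 0.101 mmol/kg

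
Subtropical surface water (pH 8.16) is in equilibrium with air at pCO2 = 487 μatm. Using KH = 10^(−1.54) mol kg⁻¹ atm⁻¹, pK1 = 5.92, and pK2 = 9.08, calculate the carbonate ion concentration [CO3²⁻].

[CO2*] = KH · pCO2 = 10^(−1.54) × 487×10^-6 = 1.405×10^-5 mol/kg
α₀ = 1/(1 + K1/[H⁺] + K1K2/[H⁺]²) = 1/(1 + 10^+2.24 + 10^+1.32) = 0.005111
DIC = [CO2*]/α₀ = 1.405×10^-5 / 0.005111 = 2.748 mmol/kg
[CO3²⁻] = α₂·DIC; α₂ = 0.1068, so [CO3²⁻] = 0.1068 × 2.748 = 0.293 mmol/kg

[CO3²⁻] = 0.293 mmol/kg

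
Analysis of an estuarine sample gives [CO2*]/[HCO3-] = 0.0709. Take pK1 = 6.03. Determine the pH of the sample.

pH = 7.18

From K1 = [H⁺][HCO3-]/[CO2*]:  pH = pK1 − log₁₀([CO2*]/[HCO3-])
log₁₀(0.0709) = -1.149
pH = 6.03 − (-1.149) = 7.18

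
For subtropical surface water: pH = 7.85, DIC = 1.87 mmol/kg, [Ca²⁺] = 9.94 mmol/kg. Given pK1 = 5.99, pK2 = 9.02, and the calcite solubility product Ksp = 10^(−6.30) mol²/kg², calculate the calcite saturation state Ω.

α₂ = 1 / (1 + [H⁺]/K2 + [H⁺]²/(K1K2)) = 1 / (1 + 10^+1.17 + 10^-0.69)
   = 1 / (1 + 14.791 + 0.20417) = 1/15.995 = 0.06252
[CO3²⁻] = α₂ × DIC = 0.06252 × 1.87 = 0.1169 mmol/kg
Ksp = 10^(−6.30) = 5.012×10^-7
Ω = [Ca²⁺][CO3²⁻]/Ksp = (9.94×10^-3)(1.169×10^-4) / 5.012×10^-7 = 2.32

Ω = 2.32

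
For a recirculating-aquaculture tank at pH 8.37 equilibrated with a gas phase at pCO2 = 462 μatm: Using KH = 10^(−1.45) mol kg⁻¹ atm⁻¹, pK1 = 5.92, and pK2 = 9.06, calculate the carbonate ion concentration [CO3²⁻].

[CO2*] = KH · pCO2 = 10^(−1.45) × 462×10^-6 = 1.639×10^-5 mol/kg
α₀ = 1/(1 + K1/[H⁺] + K1K2/[H⁺]²) = 1/(1 + 10^+2.45 + 10^+1.76) = 0.002938
DIC = [CO2*]/α₀ = 1.639×10^-5 / 0.002938 = 5.580 mmol/kg
[CO3²⁻] = α₂·DIC; α₂ = 0.1691, so [CO3²⁻] = 0.1691 × 5.580 = 0.943 mmol/kg

[CO3²⁻] = 0.943 mmol/kg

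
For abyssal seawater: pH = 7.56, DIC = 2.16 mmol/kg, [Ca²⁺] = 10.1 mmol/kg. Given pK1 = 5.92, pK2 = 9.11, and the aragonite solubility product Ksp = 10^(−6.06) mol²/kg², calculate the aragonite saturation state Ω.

Ω = 0.672

α₂ = 1 / (1 + [H⁺]/K2 + [H⁺]²/(K1K2)) = 1 / (1 + 10^+1.55 + 10^-0.09)
   = 1 / (1 + 35.481 + 0.81283) = 1/37.294 = 0.02681
[CO3²⁻] = α₂ × DIC = 0.02681 × 2.16 = 0.05792 mmol/kg
Ksp = 10^(−6.06) = 8.710×10^-7
Ω = [Ca²⁺][CO3²⁻]/Ksp = (10.1×10^-3)(5.792×10^-5) / 8.710×10^-7 = 0.672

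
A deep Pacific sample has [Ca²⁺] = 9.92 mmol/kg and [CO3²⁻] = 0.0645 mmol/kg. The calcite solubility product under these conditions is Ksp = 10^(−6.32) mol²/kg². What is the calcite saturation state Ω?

Ksp = 10^(−6.32) = 4.786×10^-7
Ω = [Ca²⁺][CO3²⁻]/Ksp = (9.92×10^-3)(0.0645×10^-3) / 4.786×10^-7 = 1.34

Ω = 1.34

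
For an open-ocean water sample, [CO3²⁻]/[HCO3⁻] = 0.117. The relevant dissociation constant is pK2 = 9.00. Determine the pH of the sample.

pH = 8.07

From K2 = [H⁺][CO3²⁻]/[HCO3⁻]:  pH = pK2 + log₁₀([CO3²⁻]/[HCO3⁻])
log₁₀(0.117) = -0.932
pH = 9.00 + (-0.932) = 8.07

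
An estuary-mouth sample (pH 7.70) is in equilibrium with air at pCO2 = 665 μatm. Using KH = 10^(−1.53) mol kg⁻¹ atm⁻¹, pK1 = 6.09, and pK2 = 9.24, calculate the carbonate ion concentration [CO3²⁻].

[CO3²⁻] = 0.0231 mmol/kg

[CO2*] = KH · pCO2 = 10^(−1.53) × 665×10^-6 = 1.963×10^-5 mol/kg
α₀ = 1/(1 + K1/[H⁺] + K1K2/[H⁺]²) = 1/(1 + 10^+1.61 + 10^+0.07) = 0.02330
DIC = [CO2*]/α₀ = 1.963×10^-5 / 0.02330 = 0.8422 mmol/kg
[CO3²⁻] = α₂·DIC; α₂ = 0.02738, so [CO3²⁻] = 0.02738 × 0.8422 = 0.0231 mmol/kg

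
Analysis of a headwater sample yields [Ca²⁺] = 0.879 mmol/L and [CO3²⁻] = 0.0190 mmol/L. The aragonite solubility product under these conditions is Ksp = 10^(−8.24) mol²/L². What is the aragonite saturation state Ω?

Ω = 2.90

Ksp = 10^(−8.24) = 5.754×10^-9
Ω = [Ca²⁺][CO3²⁻]/Ksp = (0.879×10^-3)(0.0190×10^-3) / 5.754×10^-9 = 2.90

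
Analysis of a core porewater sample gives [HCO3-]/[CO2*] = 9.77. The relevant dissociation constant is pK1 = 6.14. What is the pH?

pH = 7.13

From K1 = [H⁺][HCO3-]/[CO2*]:  pH = pK1 + log₁₀([HCO3-]/[CO2*])
log₁₀(9.77) = +0.990
pH = 6.14 + (+0.990) = 7.13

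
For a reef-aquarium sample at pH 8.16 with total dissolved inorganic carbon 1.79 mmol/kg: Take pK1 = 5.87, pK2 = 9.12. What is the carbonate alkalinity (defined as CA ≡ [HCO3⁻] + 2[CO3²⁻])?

CA = [HCO3⁻] + 2[CO3²⁻] = (α₁ + 2α₂)·DIC
At pH 8.16: [H⁺]/K1 = 10^-2.29 = 0.0051286, K2/[H⁺] = 10^-0.96 = 0.10965
α₁ = 1/(1 + 0.0051286 + 0.10965) = 1/1.1148 = 0.8970; α₂ = α₁·K2/[H⁺] = 0.09836
α₁ + 2α₂ = 1.0938
CA = 1.0938 × 1.79 = 1.96 mmol/kg

CA = 1.96 mmol/kg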